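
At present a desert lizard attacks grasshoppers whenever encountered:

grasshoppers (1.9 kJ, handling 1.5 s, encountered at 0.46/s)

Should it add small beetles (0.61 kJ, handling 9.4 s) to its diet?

On grasshoppers alone, R = ΣλE/(1+Σλh) = 0.874/1.69 = 0.5172 kJ/s.
Profitability of small beetles: 0.61/9.4 = 0.06489 kJ/s.
Since 0.06489 < R, time spent handling small beetles is better spent searching.

No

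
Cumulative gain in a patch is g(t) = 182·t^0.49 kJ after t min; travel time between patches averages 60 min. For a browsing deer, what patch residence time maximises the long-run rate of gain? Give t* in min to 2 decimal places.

Maximise g(t)/(T+t): set derivative to zero → g'(t)(T+t) = g(t).
g'(t) = 0.49·182·t^-0.51. Setting 0.49·182·t^-0.51 = 182·t^0.49/(60+t) gives 0.49(60+t) = t, so 0.51·t = 0.49×60.
t* = 0.49×60/0.51 = 57.65 min.

57.65 min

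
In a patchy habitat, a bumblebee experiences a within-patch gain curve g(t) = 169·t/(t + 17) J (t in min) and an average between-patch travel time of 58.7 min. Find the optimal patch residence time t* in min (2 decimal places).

Maximise g(t)/(T+t): set derivative to zero → g'(t)(T+t) = g(t).
g'(t) = 169·17/(t + 17)². Setting 169·17/(t+17)² = 169t/[(t+17)(58.7+t)] gives 17(58.7+t) = t(t+17), so t² = 17×58.7 = 997.9.
t* = √997.9 = 31.59 min.

31.59 min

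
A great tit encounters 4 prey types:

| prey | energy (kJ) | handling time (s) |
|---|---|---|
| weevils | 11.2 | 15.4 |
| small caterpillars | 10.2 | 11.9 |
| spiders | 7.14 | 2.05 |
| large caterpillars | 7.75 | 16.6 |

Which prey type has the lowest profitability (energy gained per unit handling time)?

large caterpillars

In descending order of E/h:
spiders: 7.14/2.05 = 3.48 kJ/s
small caterpillars: 10.2/11.9 = 0.857 kJ/s
weevils: 11.2/15.4 = 0.727 kJ/s
large caterpillars: 7.75/16.6 = 0.467 kJ/s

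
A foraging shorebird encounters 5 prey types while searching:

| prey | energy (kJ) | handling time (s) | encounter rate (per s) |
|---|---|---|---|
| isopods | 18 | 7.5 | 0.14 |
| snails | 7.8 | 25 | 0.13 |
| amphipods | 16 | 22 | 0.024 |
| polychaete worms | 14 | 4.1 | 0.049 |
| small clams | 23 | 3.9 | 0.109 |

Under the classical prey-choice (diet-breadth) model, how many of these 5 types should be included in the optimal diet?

Rank by E/h (kJ/s): small clams 5.9, polychaete worms 3.41, isopods 2.4, amphipods 0.727, snails 0.312. Include each in turn until the next type's E/h falls below the running intake rate.
Rate on top 1: 1.759. polychaete worms: 3.41 > 1.759 → include.
Rate on top 2: 1.964. isopods: 2.4 > 1.964 → include.
Rate on top 3: 2.135. amphipods: 0.727 < 2.135 → exclude; stop.
Optimal diet: small clams, polychaete worms, isopods — 3 of 5 types.

3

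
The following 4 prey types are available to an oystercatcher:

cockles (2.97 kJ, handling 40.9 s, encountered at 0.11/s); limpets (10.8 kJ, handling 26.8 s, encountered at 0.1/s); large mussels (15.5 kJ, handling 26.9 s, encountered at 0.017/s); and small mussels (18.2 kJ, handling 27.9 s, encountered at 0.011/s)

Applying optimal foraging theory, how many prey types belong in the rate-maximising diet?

3

Profitabilities (E/h, kJ/s): small mussels 0.652, large mussels 0.576, limpets 0.403, cockles 0.0726. Add prey in this order while the next type's profitability exceeds the intake rate on those already taken.
Rate on top 1: 0.1532. large mussels: 0.576 > 0.1532 → include.
Rate on top 2: 0.2628. limpets: 0.403 > 0.2628 → include.
Rate on top 3: 0.3474. cockles: 0.0726 < 0.3474 → exclude; stop.
Optimal diet: small mussels, large mussels, limpets — 3 of 4 types.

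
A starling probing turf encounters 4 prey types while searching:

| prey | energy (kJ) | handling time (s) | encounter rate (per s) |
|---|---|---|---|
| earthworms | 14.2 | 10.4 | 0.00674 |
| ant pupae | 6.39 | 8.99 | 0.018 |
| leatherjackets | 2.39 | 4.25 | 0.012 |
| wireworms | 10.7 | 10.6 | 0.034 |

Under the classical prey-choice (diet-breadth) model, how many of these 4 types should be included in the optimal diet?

4

E/h in descending order: earthworms 1.37, wireworms 1.01, ant pupae 0.711, leatherjackets 0.562 kJ/s. The optimal diet is the largest prefix of this list for which every included type satisfies E_i/h_i > R on the types above it.
Rate on top 1: 0.08944. wireworms: 1.01 > 0.08944 → include.
Rate on top 2: 0.3212. ant pupae: 0.711 > 0.3212 → include.
Rate on top 3: 0.3608. leatherjackets: 0.562 > 0.3608 → include.
Optimal diet: earthworms, wireworms, ant pupae, leatherjackets — 4 of 4 types.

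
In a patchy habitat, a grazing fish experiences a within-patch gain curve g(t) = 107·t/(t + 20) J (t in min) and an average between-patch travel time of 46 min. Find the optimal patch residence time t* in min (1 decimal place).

By the marginal value theorem, leave when the instantaneous gain rate g'(t) equals the habitat-wide average g(t)/(T + t).
g'(t) = 107·20/(t + 20)². Setting 107·20/(t+20)² = 107t/[(t+20)(46+t)] gives 20(46+t) = t(t+20), so t² = 20×46 = 920.
t* = √920 = 30.33 min.

30.3 min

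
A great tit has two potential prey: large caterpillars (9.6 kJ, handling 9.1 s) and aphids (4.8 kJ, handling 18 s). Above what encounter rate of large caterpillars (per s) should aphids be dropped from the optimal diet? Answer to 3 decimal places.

0.037 per s

At the threshold, the rate on large caterpillars alone equals the profitability of aphids: λ·9.6/(1 + λ·9.1) = 4.8/18 = 0.2667.
Rearranging, λ(9.6 − 0.2667×9.1) = 0.2667, so λ = 0.2667/7.173 = 0.03717 per s.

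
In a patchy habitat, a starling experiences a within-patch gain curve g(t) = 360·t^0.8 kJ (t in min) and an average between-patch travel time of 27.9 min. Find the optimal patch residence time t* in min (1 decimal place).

111.6 min

By the marginal value theorem, leave when the instantaneous gain rate g'(t) equals the habitat-wide average g(t)/(T + t).
g'(t) = 0.8·360·t^-0.2. Setting 0.8·360·t^-0.2 = 360·t^0.8/(27.9+t) gives 0.8(27.9+t) = t, so 0.20·t = 0.8×27.9.
t* = 0.8×27.9/0.20 = 111.6 min.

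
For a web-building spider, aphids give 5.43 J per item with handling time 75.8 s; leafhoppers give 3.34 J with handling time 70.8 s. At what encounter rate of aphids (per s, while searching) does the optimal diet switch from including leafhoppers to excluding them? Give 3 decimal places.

0.025 per s

Drop leafhoppers once their profitability E₂/h₂ falls below the rate achievable on aphids alone: E₂/h₂ = λE₁/(1 + λh₁).
Solve for λ: λE₁h₂ = E₂(1 + λh₁) → λ(E₁h₂ − E₂h₁) = E₂ → λ = E₂/(E₁h₂ − E₂h₁).
λ = 3.34/(5.43×70.8 − 3.34×75.8) = 3.34/131.3 = 0.02544 per s.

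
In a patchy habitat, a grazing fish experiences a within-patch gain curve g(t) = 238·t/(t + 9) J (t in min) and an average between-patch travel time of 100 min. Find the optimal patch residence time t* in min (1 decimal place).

30.0 min

By the marginal value theorem, leave when the instantaneous gain rate g'(t) equals the habitat-wide average g(t)/(T + t).
g'(t) = 238·9/(t + 9)². Setting 238·9/(t+9)² = 238t/[(t+9)(100+t)] gives 9(100+t) = t(t+9), so t² = 9×100 = 900.
t* = √900 = 30 min.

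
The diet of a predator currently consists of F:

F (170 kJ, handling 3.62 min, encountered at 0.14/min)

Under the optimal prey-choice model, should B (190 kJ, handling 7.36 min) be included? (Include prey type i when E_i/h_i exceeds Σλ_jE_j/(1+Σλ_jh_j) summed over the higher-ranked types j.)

Yes

Intake rate on the current diet: R = (0.14×170) / (1 + 0.14×3.62) = 23.8/1.507 = 15.8 kJ/min.
B: E/h = 190/7.36 = 25.82 kJ/min.
Since 25.82 > R, including B increases the long-run rate.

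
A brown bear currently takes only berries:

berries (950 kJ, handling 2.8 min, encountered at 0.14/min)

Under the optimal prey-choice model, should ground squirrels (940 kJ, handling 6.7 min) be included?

On berries alone, R = ΣλE/(1+Σλh) = 133/1.392 = 95.55 kJ/min.
Profitability of ground squirrels: 940/6.7 = 140.3 kJ/min.
Since 140.3 > R, including ground squirrels increases the long-run rate.

Yes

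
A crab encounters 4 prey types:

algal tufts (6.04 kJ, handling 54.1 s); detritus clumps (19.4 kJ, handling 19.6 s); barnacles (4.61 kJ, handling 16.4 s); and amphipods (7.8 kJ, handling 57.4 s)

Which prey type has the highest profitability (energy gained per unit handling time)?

detritus clumps

In descending order of E/h:
detritus clumps: 19.4/19.6 = 0.99 kJ/s
barnacles: 4.61/16.4 = 0.281 kJ/s
amphipods: 7.8/57.4 = 0.136 kJ/s
algal tufts: 6.04/54.1 = 0.112 kJ/s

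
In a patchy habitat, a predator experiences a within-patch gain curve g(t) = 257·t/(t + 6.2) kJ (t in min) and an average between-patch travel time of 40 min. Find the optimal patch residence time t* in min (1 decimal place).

15.7 min

Maximise g(t)/(T+t): set derivative to zero → g'(t)(T+t) = g(t).
g'(t) = 257·6.2/(t + 6.2)². Setting 257·6.2/(t+6.2)² = 257t/[(t+6.2)(40+t)] gives 6.2(40+t) = t(t+6.2), so t² = 6.2×40 = 248.
t* = √248 = 15.75 min.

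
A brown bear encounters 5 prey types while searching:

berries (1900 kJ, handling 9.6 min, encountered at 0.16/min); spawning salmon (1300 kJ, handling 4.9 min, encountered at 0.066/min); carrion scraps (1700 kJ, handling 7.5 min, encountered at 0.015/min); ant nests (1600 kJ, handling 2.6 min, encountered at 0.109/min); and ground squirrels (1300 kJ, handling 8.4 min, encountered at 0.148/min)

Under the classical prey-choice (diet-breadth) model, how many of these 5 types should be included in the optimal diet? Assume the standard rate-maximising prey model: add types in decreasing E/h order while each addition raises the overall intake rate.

E/h in descending order: ant nests 615, spawning salmon 265, carrion scraps 227, berries 198, ground squirrels 155 kJ/min. The optimal diet is the largest prefix of this list for which every included type satisfies E_i/h_i > R on the types above it.
Rate on top 1: 135.9. spawning salmon: 265 > 135.9 → include.
Rate on top 2: 161.9. carrion scraps: 227 > 161.9 → include.
Rate on top 3: 166.2. berries: 198 > 166.2 → include.
Rate on top 4: 181.2. ground squirrels: 155 < 181.2 → exclude; stop.
Optimal diet: ant nests, spawning salmon, carrion scraps, berries — 4 of 5 types.

4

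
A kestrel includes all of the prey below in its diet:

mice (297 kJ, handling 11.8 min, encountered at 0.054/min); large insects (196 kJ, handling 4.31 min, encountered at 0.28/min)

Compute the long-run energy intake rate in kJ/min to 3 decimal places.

24.936 kJ/min

R = Σλ_iE_i / (1 + Σλ_ih_i)
Numerator: 0.054×297 + 0.28×196 = 70.92
Denominator: 1 + 0.054×11.8 + 0.28×4.31 = 2.844
R = 70.92/2.844 = 24.94 kJ/min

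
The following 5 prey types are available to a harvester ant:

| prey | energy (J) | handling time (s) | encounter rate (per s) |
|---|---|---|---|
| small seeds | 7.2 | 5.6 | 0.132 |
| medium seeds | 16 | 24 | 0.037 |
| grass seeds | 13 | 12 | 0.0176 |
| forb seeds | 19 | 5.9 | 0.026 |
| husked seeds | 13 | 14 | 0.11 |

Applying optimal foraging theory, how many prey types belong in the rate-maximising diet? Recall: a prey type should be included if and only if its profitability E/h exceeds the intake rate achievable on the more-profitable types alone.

4

Rank by E/h (J/s): forb seeds 3.22, small seeds 1.29, grass seeds 1.08, husked seeds 0.929, medium seeds 0.667. Include each in turn until the next type's E/h falls below the running intake rate.
Rate on top 1: 0.4283. small seeds: 1.29 > 0.4283 → include.
Rate on top 2: 0.7632. grass seeds: 1.08 > 0.7632 → include.
Rate on top 3: 0.7953. husked seeds: 0.929 > 0.7953 → include.
Rate on top 4: 0.8516. medium seeds: 0.667 < 0.8516 → exclude; stop.
Optimal diet: forb seeds, small seeds, grass seeds, husked seeds — 4 of 5 types.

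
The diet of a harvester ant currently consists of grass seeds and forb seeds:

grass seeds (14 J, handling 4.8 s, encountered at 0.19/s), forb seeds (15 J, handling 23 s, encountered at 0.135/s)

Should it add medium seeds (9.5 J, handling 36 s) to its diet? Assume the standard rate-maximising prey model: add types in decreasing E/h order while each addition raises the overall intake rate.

No

On grass seeds and forb seeds alone, R = ΣλE/(1+Σλh) = 4.685/5.017 = 0.9338 J/s.
Profitability of medium seeds: 9.5/36 = 0.2639 J/s.
Since 0.2639 < R, time spent handling medium seeds is better spent searching.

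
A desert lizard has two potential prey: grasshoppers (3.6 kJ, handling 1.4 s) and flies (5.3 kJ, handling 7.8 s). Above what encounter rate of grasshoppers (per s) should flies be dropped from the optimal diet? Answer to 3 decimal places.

0.257 per s

The zero-one rule: include flies iff E₂/h₂ > λE₁/(1+λh₁). Equality gives the switch point.
λE₁h₂ = E₂ + λE₂h₁ ⇒ λ = E₂/(E₁h₂ − E₂h₁) = 5.3/(28.08 − 7.42) = 0.2565 per s.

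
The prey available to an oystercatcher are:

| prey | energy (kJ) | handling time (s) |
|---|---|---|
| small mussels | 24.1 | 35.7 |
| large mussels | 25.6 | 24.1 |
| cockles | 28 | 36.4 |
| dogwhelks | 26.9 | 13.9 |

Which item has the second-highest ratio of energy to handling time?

large mussels

Profitability E/h (kJ/s): small mussels = 24.1/35.7 = 0.675, large mussels = 25.6/24.1 = 1.06, cockles = 28/36.4 = 0.769, dogwhelks = 26.9/13.9 = 1.94.
Ranked: dogwhelks > large mussels > cockles > small mussels.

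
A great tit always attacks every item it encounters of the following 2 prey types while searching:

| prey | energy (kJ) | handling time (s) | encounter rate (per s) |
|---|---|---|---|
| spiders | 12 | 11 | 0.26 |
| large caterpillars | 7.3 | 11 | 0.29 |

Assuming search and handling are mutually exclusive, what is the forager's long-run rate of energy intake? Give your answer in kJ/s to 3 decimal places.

0.743 kJ/s

R = Σλ_iE_i / (1 + Σλ_ih_i)
Numerator: 0.26×12 + 0.29×7.3 = 5.237
Denominator: 1 + 0.26×11 + 0.29×11 = 7.05
R = 5.237/7.05 = 0.7428 kJ/s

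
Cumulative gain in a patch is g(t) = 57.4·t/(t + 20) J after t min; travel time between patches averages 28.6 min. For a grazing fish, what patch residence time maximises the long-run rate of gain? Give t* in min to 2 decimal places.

Optimal t* satisfies g'(t*) = g(t*)/(T + t*).
g'(t) = 57.4·20/(t + 20)². Setting 57.4·20/(t+20)² = 57.4t/[(t+20)(28.6+t)] gives 20(28.6+t) = t(t+20), so t² = 20×28.6 = 572.
t* = √572 = 23.92 min.

23.92 min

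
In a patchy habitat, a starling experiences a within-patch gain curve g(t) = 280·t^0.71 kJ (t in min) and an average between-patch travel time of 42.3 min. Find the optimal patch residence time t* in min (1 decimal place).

103.6 min

Optimal t* satisfies g'(t*) = g(t*)/(T + t*).
g'(t) = 0.71·280·t^-0.29. Setting 0.71·280·t^-0.29 = 280·t^0.71/(42.3+t) gives 0.71(42.3+t) = t, so 0.29·t = 0.71×42.3.
t* = 0.71×42.3/0.29 = 103.6 min.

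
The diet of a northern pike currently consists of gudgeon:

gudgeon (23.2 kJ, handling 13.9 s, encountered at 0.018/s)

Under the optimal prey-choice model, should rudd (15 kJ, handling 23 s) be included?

Intake rate on the current diet: R = (0.018×23.2) / (1 + 0.018×13.9) = 0.4176/1.25 = 0.334 kJ/s.
Profitability of rudd: 15/23 = 0.6522 kJ/s.
0.6522 > 0.334, so adding rudd raises the average — include it.

Yes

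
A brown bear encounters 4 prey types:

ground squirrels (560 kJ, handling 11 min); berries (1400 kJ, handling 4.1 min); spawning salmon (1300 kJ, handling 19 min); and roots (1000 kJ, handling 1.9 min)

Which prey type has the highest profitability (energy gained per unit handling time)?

Profitability E/h (kJ/min): ground squirrels = 560/11 = 50.9, berries = 1400/4.1 = 341, spawning salmon = 1300/19 = 68.4, roots = 1000/1.9 = 526.
Ranked: roots > berries > spawning salmon > ground squirrels.

roots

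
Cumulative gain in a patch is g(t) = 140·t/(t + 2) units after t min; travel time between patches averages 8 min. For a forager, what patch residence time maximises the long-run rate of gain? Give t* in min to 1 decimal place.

Maximise g(t)/(T+t): set derivative to zero → g'(t)(T+t) = g(t).
g'(t) = 140·2/(t + 2)². Setting 140·2/(t+2)² = 140t/[(t+2)(8+t)] gives 2(8+t) = t(t+2), so t² = 2×8 = 16.
t* = √16 = 4 min.

4.0 min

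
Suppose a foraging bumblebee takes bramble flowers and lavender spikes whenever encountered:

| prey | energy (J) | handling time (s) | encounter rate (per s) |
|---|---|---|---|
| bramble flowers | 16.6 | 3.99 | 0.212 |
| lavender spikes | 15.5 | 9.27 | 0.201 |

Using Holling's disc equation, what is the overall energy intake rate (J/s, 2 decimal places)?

R = (0.212×16.6 + 0.201×15.5) / (1 + 0.212×3.99 + 0.201×9.27) = 6.635/3.709 = 1.789 J/s.

1.79 J/s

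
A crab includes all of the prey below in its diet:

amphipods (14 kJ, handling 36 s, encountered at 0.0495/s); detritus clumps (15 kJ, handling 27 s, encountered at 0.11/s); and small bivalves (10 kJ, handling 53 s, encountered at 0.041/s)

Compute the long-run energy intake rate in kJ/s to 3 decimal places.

0.347 kJ/s

Energy encountered per unit search time: 0.0495×14 + 0.11×15 + 0.041×10 = 2.753 kJ/s.
Handling time per unit search time: 0.0495×36 + 0.11×27 + 0.041×53 = 6.925.
Rate = 2.753/(1 + 6.925) = 0.3474 kJ/s.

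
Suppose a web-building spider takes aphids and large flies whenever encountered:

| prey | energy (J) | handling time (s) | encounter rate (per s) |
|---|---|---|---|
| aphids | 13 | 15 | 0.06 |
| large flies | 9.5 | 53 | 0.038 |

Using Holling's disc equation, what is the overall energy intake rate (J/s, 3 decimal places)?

R = (0.06×13 + 0.038×9.5) / (1 + 0.06×15 + 0.038×53) = 1.141/3.914 = 0.2915 J/s.

0.292 J/s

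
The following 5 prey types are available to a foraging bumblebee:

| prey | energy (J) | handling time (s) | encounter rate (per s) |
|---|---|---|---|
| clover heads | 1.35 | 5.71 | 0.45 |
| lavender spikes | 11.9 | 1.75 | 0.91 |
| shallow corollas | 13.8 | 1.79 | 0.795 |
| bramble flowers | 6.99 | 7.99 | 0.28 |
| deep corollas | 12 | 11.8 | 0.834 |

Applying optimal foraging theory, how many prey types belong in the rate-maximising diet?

Profitabilities (E/h, J/s): shallow corollas 7.71, lavender spikes 6.8, deep corollas 1.02, bramble flowers 0.875, clover heads 0.236. Add prey in this order while the next type's profitability exceeds the intake rate on those already taken.
Rate on top 1: 4.528. lavender spikes: 6.8 > 4.528 → include.
Rate on top 2: 5.429. deep corollas: 1.02 < 5.429 → exclude; stop.
Optimal diet: shallow corollas, lavender spikes — 2 of 5 types.

2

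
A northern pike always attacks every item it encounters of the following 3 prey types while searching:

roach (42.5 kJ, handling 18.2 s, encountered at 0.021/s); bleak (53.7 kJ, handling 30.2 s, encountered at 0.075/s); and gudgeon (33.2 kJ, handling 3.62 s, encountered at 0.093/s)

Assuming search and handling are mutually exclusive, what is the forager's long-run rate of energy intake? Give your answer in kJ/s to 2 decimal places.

2.01 kJ/s

Energy encountered per unit search time: 0.021×42.5 + 0.075×53.7 + 0.093×33.2 = 8.008 kJ/s.
Handling time per unit search time: 0.021×18.2 + 0.075×30.2 + 0.093×3.62 = 2.984.
Rate = 8.008/(1 + 2.984) = 2.01 kJ/s.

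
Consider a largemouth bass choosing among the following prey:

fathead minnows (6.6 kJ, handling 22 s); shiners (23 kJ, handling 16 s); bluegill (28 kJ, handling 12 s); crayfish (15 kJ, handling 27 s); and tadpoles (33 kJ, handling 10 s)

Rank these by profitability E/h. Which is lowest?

In descending order of E/h:
tadpoles: 33/10 = 3.3 kJ/s
bluegill: 28/12 = 2.33 kJ/s
shiners: 23/16 = 1.44 kJ/s
crayfish: 15/27 = 0.556 kJ/s
fathead minnows: 6.6/22 = 0.3 kJ/s

fathead minnows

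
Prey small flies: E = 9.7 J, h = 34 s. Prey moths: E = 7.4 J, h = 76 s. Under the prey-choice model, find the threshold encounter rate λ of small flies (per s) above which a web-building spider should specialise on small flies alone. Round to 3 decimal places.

0.015 per s

At the threshold, the rate on small flies alone equals the profitability of moths: λ·9.7/(1 + λ·34) = 7.4/76 = 0.09737.
Rearranging, λ(9.7 − 0.09737×34) = 0.09737, so λ = 0.09737/6.389 = 0.01524 per s.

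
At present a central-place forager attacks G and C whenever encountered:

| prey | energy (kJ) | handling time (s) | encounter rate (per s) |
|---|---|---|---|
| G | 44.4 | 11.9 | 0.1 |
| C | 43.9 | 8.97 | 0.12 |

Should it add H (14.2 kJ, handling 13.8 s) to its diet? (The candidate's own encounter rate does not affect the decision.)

On G and C alone, R = ΣλE/(1+Σλh) = 9.708/3.266 = 2.972 kJ/s.
H: E/h = 14.2/13.8 = 1.029 kJ/s.
1.029 < 2.972, so adding H would lower the average — exclude it.

No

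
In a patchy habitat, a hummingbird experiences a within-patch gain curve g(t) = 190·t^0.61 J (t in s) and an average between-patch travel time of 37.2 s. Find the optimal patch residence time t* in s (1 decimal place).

58.2 s

Maximise g(t)/(T+t): set derivative to zero → g'(t)(T+t) = g(t).
g'(t) = 0.61·190·t^-0.39. Setting 0.61·190·t^-0.39 = 190·t^0.61/(37.2+t) gives 0.61(37.2+t) = t, so 0.39·t = 0.61×37.2.
t* = 0.61×37.2/0.39 = 58.18 s.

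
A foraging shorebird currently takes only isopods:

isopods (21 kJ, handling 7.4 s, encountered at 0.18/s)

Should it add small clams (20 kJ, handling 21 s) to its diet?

On isopods alone, R = ΣλE/(1+Σλh) = 3.78/2.332 = 1.621 kJ/s.
small clams: E/h = 20/21 = 0.9524 kJ/s.
Since 0.9524 < R, time spent handling small clams is better spent searching.

No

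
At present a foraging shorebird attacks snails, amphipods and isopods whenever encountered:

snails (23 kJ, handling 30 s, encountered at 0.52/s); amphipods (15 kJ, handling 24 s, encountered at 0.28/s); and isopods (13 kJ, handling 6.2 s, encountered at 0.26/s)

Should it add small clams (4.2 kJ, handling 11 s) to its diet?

Current rate: (0.52×23 + 0.28×15 + 0.26×13)/(1 + 0.52×30 + 0.28×24 + 0.26×6.2) = 0.7837 kJ/s.
small clams: E/h = 4.2/11 = 0.3818 kJ/s.
Since 0.3818 < R, time spent handling small clams is better spent searching.

No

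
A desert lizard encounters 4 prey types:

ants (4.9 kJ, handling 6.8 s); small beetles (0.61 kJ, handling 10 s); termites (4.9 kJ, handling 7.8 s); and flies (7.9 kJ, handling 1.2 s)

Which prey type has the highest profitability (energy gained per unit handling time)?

In descending order of E/h:
flies: 7.9/1.2 = 6.58 kJ/s
ants: 4.9/6.8 = 0.721 kJ/s
termites: 4.9/7.8 = 0.628 kJ/s
small beetles: 0.61/10 = 0.061 kJ/s

flies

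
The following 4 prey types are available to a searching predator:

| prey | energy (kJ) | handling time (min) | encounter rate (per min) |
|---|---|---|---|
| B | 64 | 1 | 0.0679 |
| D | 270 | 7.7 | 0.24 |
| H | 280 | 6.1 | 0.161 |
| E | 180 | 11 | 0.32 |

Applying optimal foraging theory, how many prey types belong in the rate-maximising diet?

3

Profitabilities (E/h, kJ/min): B 64, H 45.9, D 35.1, E 16.4. Add prey in this order while the next type's profitability exceeds the intake rate on those already taken.
Rate on top 1: 4.069. H: 45.9 > 4.069 → include.
Rate on top 2: 24.11. D: 35.1 > 24.11 → include.
Rate on top 3: 29.3. E: 16.4 < 29.3 → exclude; stop.
Optimal diet: B, H, D — 3 of 4 types.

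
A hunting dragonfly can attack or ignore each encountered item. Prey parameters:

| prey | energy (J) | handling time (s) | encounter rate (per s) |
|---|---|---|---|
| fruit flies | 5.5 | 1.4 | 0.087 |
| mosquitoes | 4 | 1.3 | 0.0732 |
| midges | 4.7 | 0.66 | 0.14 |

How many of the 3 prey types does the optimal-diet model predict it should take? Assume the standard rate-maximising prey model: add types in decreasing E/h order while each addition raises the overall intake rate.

Rank by E/h (J/s): midges 7.12, fruit flies 3.93, mosquitoes 3.08. Include each in turn until the next type's E/h falls below the running intake rate.
Rate on top 1: 0.6023. fruit flies: 3.93 > 0.6023 → include.
Rate on top 2: 0.936. mosquitoes: 3.08 > 0.936 → include.
Optimal diet: midges, fruit flies, mosquitoes — 3 of 3 types.

3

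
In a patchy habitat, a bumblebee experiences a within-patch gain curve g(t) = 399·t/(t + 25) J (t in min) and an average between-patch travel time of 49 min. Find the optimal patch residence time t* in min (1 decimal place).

35.0 min

By the marginal value theorem, leave when the instantaneous gain rate g'(t) equals the habitat-wide average g(t)/(T + t).
g'(t) = 399·25/(t + 25)². Setting 399·25/(t+25)² = 399t/[(t+25)(49+t)] gives 25(49+t) = t(t+25), so t² = 25×49 = 1225.
t* = √1225 = 35 min.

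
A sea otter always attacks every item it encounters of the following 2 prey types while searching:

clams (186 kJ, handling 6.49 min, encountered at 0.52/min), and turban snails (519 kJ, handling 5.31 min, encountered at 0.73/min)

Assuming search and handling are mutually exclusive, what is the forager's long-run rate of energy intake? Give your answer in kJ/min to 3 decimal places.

57.640 kJ/min

Energy encountered per unit search time: 0.52×186 + 0.73×519 = 475.6 kJ/min.
Handling time per unit search time: 0.52×6.49 + 0.73×5.31 = 7.251.
Rate = 475.6/(1 + 7.251) = 57.64 kJ/min.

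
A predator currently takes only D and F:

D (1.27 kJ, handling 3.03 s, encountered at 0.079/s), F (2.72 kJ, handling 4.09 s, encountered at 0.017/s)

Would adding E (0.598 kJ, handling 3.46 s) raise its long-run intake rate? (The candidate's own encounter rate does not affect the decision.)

Intake rate on the current diet: R = (0.079×1.27 + 0.017×2.72) / (1 + 0.079×3.03 + 0.017×4.09) = 0.1466/1.309 = 0.112 kJ/s.
Profitability of E: 0.598/3.46 = 0.1728 kJ/s.
0.1728 > 0.112, so adding E raises the average — include it.

Yes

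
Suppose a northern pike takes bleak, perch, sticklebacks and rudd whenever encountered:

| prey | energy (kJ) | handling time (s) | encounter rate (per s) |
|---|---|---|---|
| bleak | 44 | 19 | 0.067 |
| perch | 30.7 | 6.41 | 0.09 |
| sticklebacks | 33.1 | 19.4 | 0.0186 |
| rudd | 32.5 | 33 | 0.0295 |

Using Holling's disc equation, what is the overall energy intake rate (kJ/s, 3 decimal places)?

1.741 kJ/s

R = (0.067×44 + 0.09×30.7 + 0.0186×33.1 + 0.0295×32.5) / (1 + 0.067×19 + 0.09×6.41 + 0.0186×19.4 + 0.0295×33) = 7.285/4.184 = 1.741 kJ/s.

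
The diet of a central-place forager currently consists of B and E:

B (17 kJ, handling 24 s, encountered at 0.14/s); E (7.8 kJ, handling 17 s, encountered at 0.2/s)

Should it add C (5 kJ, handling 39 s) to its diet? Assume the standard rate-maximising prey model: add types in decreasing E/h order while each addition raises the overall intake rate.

On B and E alone, R = ΣλE/(1+Σλh) = 3.94/7.76 = 0.5077 kJ/s.
C: E/h = 5/39 = 0.1282 kJ/s.
0.1282 < 0.5077, so adding C would lower the average — exclude it.

No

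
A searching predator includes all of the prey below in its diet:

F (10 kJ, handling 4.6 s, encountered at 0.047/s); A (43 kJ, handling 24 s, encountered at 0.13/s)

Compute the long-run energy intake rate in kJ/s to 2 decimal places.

R = (0.047×10 + 0.13×43) / (1 + 0.047×4.6 + 0.13×24) = 6.06/4.336 = 1.398 kJ/s.

1.40 kJ/s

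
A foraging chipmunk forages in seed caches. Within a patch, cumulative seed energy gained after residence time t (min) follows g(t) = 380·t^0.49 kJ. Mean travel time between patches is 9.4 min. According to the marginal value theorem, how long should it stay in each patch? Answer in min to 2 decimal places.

By the marginal value theorem, leave when the instantaneous gain rate g'(t) equals the habitat-wide average g(t)/(T + t).
g'(t) = 0.49·380·t^-0.51. Setting 0.49·380·t^-0.51 = 380·t^0.49/(9.4+t) gives 0.49(9.4+t) = t, so 0.51·t = 0.49×9.4.
t* = 0.49×9.4/0.51 = 9.031 min.

9.03 min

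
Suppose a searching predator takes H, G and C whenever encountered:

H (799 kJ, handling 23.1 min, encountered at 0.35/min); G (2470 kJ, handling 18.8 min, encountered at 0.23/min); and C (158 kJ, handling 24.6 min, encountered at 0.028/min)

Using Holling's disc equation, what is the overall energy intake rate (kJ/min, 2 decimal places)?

60.45 kJ/min

Energy encountered per unit search time: 0.35×799 + 0.23×2470 + 0.028×158 = 852.2 kJ/min.
Handling time per unit search time: 0.35×23.1 + 0.23×18.8 + 0.028×24.6 = 13.1.
Rate = 852.2/(1 + 13.1) = 60.45 kJ/min.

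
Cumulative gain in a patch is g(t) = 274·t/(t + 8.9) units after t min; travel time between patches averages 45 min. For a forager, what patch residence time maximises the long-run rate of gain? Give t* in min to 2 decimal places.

20.01 min

By the marginal value theorem, leave when the instantaneous gain rate g'(t) equals the habitat-wide average g(t)/(T + t).
g'(t) = 274·8.9/(t + 8.9)². Setting 274·8.9/(t+8.9)² = 274t/[(t+8.9)(45+t)] gives 8.9(45+t) = t(t+8.9), so t² = 8.9×45 = 400.5.
t* = √400.5 = 20.01 min.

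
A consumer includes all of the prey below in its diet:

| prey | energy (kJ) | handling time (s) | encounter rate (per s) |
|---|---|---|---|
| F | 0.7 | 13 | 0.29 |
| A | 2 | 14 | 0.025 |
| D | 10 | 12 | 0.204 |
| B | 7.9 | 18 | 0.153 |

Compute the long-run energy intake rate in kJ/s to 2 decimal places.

0.34 kJ/s

Energy encountered per unit search time: 0.29×0.7 + 0.025×2 + 0.204×10 + 0.153×7.9 = 3.502 kJ/s.
Handling time per unit search time: 0.29×13 + 0.025×14 + 0.204×12 + 0.153×18 = 9.322.
Rate = 3.502/(1 + 9.322) = 0.3392 kJ/s.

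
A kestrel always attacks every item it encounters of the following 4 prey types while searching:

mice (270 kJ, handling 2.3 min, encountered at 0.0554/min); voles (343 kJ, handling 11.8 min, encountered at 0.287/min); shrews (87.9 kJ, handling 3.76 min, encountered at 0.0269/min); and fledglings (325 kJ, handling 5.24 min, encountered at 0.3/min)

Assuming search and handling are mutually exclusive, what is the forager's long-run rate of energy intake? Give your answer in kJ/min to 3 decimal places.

R = (0.0554×270 + 0.287×343 + 0.0269×87.9 + 0.3×325) / (1 + 0.0554×2.3 + 0.287×11.8 + 0.0269×3.76 + 0.3×5.24) = 213.3/6.187 = 34.47 kJ/min.

34.469 kJ/min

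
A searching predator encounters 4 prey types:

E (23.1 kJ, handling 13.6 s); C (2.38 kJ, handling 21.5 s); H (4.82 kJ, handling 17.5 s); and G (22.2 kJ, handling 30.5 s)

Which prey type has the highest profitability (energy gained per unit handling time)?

E

In descending order of E/h:
E: 23.1/13.6 = 1.7 kJ/s
G: 22.2/30.5 = 0.728 kJ/s
H: 4.82/17.5 = 0.275 kJ/s
C: 2.38/21.5 = 0.111 kJ/s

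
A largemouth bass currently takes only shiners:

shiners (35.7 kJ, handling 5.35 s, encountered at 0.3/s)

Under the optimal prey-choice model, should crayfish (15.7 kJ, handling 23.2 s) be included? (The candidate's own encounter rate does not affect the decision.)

No

Intake rate on the current diet: R = (0.3×35.7) / (1 + 0.3×5.35) = 10.71/2.605 = 4.111 kJ/s.
Profitability of crayfish: 15.7/23.2 = 0.6767 kJ/s.
0.6767 < 4.111, so adding crayfish would lower the average — exclude it.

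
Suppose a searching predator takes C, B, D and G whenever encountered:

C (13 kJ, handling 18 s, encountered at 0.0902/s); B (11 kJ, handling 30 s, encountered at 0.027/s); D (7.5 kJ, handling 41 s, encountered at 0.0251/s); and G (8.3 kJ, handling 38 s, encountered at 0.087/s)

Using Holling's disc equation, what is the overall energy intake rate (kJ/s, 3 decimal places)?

Energy encountered per unit search time: 0.0902×13 + 0.027×11 + 0.0251×7.5 + 0.087×8.3 = 2.38 kJ/s.
Handling time per unit search time: 0.0902×18 + 0.027×30 + 0.0251×41 + 0.087×38 = 6.769.
Rate = 2.38/(1 + 6.769) = 0.3064 kJ/s.

0.306 kJ/s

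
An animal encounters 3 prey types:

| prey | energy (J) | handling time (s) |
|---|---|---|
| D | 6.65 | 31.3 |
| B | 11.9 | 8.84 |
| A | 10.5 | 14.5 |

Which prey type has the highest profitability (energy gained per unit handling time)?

B

In descending order of E/h:
B: 11.9/8.84 = 1.35 J/s
A: 10.5/14.5 = 0.724 J/s
D: 6.65/31.3 = 0.212 J/s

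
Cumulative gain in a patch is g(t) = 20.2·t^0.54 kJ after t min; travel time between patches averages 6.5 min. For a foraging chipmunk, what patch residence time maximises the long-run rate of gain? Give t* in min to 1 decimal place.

7.6 min

Optimal t* satisfies g'(t*) = g(t*)/(T + t*).
g'(t) = 0.54·20.2·t^-0.46. Setting 0.54·20.2·t^-0.46 = 20.2·t^0.54/(6.5+t) gives 0.54(6.5+t) = t, so 0.46·t = 0.54×6.5.
t* = 0.54×6.5/0.46 = 7.63 min.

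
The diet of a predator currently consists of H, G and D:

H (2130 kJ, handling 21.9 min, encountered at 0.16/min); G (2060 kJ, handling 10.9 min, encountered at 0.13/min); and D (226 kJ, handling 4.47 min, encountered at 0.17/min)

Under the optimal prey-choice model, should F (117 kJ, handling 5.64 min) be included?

No

Intake rate on the current diet: R = (0.16×2130 + 0.13×2060 + 0.17×226) / (1 + 0.16×21.9 + 0.13×10.9 + 0.17×4.47) = 647/6.681 = 96.85 kJ/min.
F: E/h = 117/5.64 = 20.74 kJ/min.
20.74 < 96.85, so adding F would lower the average — exclude it.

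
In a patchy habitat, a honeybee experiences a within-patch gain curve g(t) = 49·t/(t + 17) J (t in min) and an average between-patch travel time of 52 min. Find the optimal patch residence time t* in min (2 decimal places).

Maximise g(t)/(T+t): set derivative to zero → g'(t)(T+t) = g(t).
g'(t) = 49·17/(t + 17)². Setting 49·17/(t+17)² = 49t/[(t+17)(52+t)] gives 17(52+t) = t(t+17), so t² = 17×52 = 884.
t* = √884 = 29.73 min.

29.73 min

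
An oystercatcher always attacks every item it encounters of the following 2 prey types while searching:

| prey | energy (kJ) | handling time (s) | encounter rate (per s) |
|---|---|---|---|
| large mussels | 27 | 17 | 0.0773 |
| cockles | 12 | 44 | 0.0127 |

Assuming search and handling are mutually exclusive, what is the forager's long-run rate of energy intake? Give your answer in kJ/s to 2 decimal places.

R = (0.0773×27 + 0.0127×12) / (1 + 0.0773×17 + 0.0127×44) = 2.24/2.873 = 0.7795 kJ/s.

0.78 kJ/s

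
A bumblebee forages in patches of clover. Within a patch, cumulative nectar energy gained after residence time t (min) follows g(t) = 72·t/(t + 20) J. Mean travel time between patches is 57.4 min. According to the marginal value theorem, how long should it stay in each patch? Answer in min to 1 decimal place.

33.9 min

By the marginal value theorem, leave when the instantaneous gain rate g'(t) equals the habitat-wide average g(t)/(T + t).
g'(t) = 72·20/(t + 20)². Setting 72·20/(t+20)² = 72t/[(t+20)(57.4+t)] gives 20(57.4+t) = t(t+20), so t² = 20×57.4 = 1148.
t* = √1148 = 33.88 min.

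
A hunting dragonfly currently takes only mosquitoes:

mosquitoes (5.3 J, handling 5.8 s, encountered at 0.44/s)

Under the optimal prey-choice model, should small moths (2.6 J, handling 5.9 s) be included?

On mosquitoes alone, R = ΣλE/(1+Σλh) = 2.332/3.552 = 0.6565 J/s.
Profitability of small moths: 2.6/5.9 = 0.4407 J/s.
Since 0.4407 < R, time spent handling small moths is better spent searching.

No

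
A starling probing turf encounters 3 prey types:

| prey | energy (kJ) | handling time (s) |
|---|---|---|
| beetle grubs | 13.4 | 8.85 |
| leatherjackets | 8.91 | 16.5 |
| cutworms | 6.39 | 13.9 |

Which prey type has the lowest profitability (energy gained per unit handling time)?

cutworms

In descending order of E/h:
beetle grubs: 13.4/8.85 = 1.51 kJ/s
leatherjackets: 8.91/16.5 = 0.54 kJ/s
cutworms: 6.39/13.9 = 0.46 kJ/s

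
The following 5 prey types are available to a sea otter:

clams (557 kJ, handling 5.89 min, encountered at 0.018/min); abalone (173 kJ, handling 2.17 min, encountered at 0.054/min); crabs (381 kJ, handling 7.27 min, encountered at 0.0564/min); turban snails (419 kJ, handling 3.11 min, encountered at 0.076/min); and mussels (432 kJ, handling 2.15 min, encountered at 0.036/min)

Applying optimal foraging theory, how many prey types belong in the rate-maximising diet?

5

Profitabilities (E/h, kJ/min): mussels 201, turban snails 135, clams 94.6, abalone 79.7, crabs 52.4. Add prey in this order while the next type's profitability exceeds the intake rate on those already taken.
Rate on top 1: 14.43. turban snails: 135 > 14.43 → include.
Rate on top 2: 36.08. clams: 94.6 > 36.08 → include.
Rate on top 3: 40.44. abalone: 79.7 > 40.44 → include.
Rate on top 4: 43.44. crabs: 52.4 > 43.44 → include.
Optimal diet: mussels, turban snails, clams, abalone, crabs — 5 of 5 types.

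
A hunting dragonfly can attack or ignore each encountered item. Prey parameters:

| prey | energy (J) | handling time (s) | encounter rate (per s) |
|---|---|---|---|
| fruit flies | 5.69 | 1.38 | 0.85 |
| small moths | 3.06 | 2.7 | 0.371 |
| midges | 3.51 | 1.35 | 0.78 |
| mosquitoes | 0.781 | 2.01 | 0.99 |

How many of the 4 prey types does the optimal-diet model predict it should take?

E/h in descending order: fruit flies 4.12, midges 2.6, small moths 1.13, mosquitoes 0.389 J/s. The optimal diet is the largest prefix of this list for which every included type satisfies E_i/h_i > R on the types above it.
Rate on top 1: 2.226. midges: 2.6 > 2.226 → include.
Rate on top 2: 2.348. small moths: 1.13 < 2.348 → exclude; stop.
Optimal diet: fruit flies, midges — 2 of 4 types.

2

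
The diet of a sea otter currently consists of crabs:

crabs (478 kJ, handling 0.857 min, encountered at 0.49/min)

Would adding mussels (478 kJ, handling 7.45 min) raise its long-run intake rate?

No

On crabs alone, R = ΣλE/(1+Σλh) = 234.2/1.42 = 165 kJ/min.
mussels: E/h = 478/7.45 = 64.16 kJ/min.
Since 64.16 < R, time spent handling mussels is better spent searching.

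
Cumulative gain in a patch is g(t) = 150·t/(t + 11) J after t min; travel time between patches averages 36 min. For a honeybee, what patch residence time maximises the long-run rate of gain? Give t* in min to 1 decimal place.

19.9 min

By the marginal value theorem, leave when the instantaneous gain rate g'(t) equals the habitat-wide average g(t)/(T + t).
g'(t) = 150·11/(t + 11)². Setting 150·11/(t+11)² = 150t/[(t+11)(36+t)] gives 11(36+t) = t(t+11), so t² = 11×36 = 396.
t* = √396 = 19.9 min.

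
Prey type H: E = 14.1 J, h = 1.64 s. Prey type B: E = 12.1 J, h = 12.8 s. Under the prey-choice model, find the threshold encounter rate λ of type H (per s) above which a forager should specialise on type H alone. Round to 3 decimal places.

0.075 per s

Drop type B once their profitability E₂/h₂ falls below the rate achievable on type H alone: E₂/h₂ = λE₁/(1 + λh₁).
Solve for λ: λE₁h₂ = E₂(1 + λh₁) → λ(E₁h₂ − E₂h₁) = E₂ → λ = E₂/(E₁h₂ − E₂h₁).
λ = 12.1/(14.1×12.8 − 12.1×1.64) = 12.1/160.6 = 0.07533 per s.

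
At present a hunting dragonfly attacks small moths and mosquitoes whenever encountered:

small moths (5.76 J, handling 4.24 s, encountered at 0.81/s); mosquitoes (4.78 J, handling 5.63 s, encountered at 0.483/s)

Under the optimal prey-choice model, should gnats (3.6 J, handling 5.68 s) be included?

No

On small moths and mosquitoes alone, R = ΣλE/(1+Σλh) = 6.974/7.154 = 0.9749 J/s.
gnats: E/h = 3.6/5.68 = 0.6338 J/s.
0.6338 < 0.9749, so adding gnats would lower the average — exclude it.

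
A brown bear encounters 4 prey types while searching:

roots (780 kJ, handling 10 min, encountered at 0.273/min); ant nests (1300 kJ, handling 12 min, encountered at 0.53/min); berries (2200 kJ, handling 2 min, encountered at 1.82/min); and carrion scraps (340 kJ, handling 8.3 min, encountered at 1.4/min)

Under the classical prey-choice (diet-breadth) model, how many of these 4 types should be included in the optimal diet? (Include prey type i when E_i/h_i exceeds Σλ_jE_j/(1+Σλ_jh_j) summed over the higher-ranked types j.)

Rank by E/h (kJ/min): berries 1.1e+03, ant nests 108, roots 78, carrion scraps 41. Include each in turn until the next type's E/h falls below the running intake rate.
Rate on top 1: 862.9. ant nests: 108 < 862.9 → exclude; stop.
Optimal diet: berries — 1 of 4 types.

1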